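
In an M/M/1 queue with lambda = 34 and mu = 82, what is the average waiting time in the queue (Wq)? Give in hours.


rho = 34/82; Wq = rho/(mu - lambda) = 0.0086 hours

0.0086 hours


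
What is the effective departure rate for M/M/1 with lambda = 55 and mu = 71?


For a stable queue (lambda < mu), throughput = lambda = 55 per hour

55 per hour


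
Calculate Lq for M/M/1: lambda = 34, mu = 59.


rho = 34/59; Lq = rho^2/(1-rho) = 0.78

0.78


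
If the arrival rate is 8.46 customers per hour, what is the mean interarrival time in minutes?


Mean interarrival time = 60/lambda = 60/8.46 = 7.09 minutes

7.09 minutes


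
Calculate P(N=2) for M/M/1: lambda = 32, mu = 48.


rho = 32/48; P(n) = (1-rho)*rho^n = (1-32/48)*(32/48)^2 = 0.1481

0.1481


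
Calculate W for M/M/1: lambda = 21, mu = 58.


W = 1/(mu - lambda) = 1/(58 - 21) = 0.027 hours

0.027 hours


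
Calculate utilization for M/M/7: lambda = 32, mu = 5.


rho = lambda/(c*mu) = 32/(7*5) = 0.9143

0.9143


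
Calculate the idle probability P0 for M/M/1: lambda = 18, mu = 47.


P0 = 1 - rho = 1 - 18/47 = 0.617

0.617


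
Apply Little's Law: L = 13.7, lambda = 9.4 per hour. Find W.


W = L / lambda = 13.7 / 9.4 = 1.4574 hours

1.4574 hours


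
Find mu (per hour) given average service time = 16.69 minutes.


mu = 60 / avg_service_time = 60 / 16.69 = 3.59 per hour

3.59 per hour


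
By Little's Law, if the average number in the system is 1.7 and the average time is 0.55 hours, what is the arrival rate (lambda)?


lambda = L / W = 1.7 / 0.55 = 3.09 per hour

3.09 per hour


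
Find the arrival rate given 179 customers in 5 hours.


lambda = total arrivals / time = 179 / 5 = 35.8 per hour

35.8 per hour


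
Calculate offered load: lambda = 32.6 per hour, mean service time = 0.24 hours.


Offered load a = lambda * E[S] = 32.6 * 0.24 = 7.82 Erlangs

7.82 Erlangs


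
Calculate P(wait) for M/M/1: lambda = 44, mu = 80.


P(wait) = rho = lambda/mu = 44/80 = 0.55

0.55


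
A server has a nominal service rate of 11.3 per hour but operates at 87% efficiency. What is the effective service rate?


Effective rate = mu * efficiency = 11.3 * 0.87 = 9.83 per hour

9.83 per hour


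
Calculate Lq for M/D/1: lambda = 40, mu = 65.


M/D/1: Lq = rho^2 / (2*(1-rho)) where rho = 40/65; Lq = 0.49

0.49


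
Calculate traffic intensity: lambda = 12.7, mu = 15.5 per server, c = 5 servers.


rho = lambda / (c * mu) = 12.7 / (5 * 15.5) = 0.1639

0.1639


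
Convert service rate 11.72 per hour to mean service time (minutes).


Mean service time = 60/mu = 60/11.72 = 5.12 minutes

5.12 minutes


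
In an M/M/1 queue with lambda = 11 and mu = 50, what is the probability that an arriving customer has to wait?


P(wait) = rho = lambda/mu = 11/50 = 0.22

0.22


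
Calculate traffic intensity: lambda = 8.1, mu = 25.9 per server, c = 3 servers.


rho = lambda / (c * mu) = 8.1 / (3 * 25.9) = 0.1042

0.1042


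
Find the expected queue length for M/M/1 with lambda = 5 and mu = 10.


rho = 5/10; Lq = rho^2/(1-rho) = 0.5

0.5


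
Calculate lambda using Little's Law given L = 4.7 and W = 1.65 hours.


lambda = L / W = 4.7 / 1.65 = 2.85 per hour

2.85 per hour


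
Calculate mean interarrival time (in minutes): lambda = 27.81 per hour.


Mean interarrival time = 60/lambda = 60/27.81 = 2.16 minutes

2.16 minutes


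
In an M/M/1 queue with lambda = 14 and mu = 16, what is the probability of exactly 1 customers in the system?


rho = 14/16; P(n) = (1-rho)*rho^n = (1-14/16)*(14/16)^1 = 0.1094

0.1094


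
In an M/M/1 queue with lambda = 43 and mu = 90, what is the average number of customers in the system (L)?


rho = 43/90; L = rho/(1-rho) = 0.91

0.91


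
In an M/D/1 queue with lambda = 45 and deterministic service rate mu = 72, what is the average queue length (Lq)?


M/D/1: Lq = rho^2 / (2*(1-rho)) where rho = 45/72; Lq = 0.52

0.52


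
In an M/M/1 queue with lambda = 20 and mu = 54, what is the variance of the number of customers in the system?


rho = 20/54; Var(N) = rho/(1-rho)^2 = 0.93

0.93


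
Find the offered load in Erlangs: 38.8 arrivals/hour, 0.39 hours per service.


Offered load a = lambda * E[S] = 38.8 * 0.39 = 15.13 Erlangs

15.13 Erlangs


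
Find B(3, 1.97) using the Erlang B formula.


B(N,A) = (A^N/N!) / sum(A^k/k!, k=0..N) with N=3, A=1.97 = 0.206

0.206


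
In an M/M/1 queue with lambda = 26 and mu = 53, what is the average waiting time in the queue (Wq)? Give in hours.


rho = 26/53; Wq = rho/(mu - lambda) = 0.0182 hours

0.0182 hours


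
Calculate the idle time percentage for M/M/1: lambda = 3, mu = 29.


Idle fraction = (1 - rho) * 100 = (1 - 3/29) * 100 = 89.7%

89.7%


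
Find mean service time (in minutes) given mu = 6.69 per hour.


Mean service time = 60/mu = 60/6.69 = 8.97 minutes

8.97 minutes


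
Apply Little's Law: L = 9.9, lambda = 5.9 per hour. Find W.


W = L / lambda = 9.9 / 5.9 = 1.678 hours

1.678 hours


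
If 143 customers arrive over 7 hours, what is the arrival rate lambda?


lambda = total arrivals / time = 143 / 7 = 20.43 per hour

20.43 per hour


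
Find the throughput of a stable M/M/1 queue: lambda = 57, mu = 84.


For a stable queue (lambda < mu), throughput = lambda = 57 per hour

57 per hour


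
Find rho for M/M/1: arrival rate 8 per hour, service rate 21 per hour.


rho = lambda/mu = 8/21 = 0.381

0.381


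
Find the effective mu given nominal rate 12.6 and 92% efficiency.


Effective rate = mu * efficiency = 12.6 * 0.92 = 11.59 per hour

11.59 per hour


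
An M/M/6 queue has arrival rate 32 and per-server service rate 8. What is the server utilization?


rho = lambda/(c*mu) = 32/(6*8) = 0.6667

0.6667


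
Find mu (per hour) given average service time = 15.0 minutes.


mu = 60 / avg_service_time = 60 / 15.0 = 4.0 per hour

4.0 per hour


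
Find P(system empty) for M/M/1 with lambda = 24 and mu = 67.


P0 = 1 - rho = 1 - 24/67 = 0.6418

0.6418


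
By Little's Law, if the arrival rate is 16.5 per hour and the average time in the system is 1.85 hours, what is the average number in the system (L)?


L = lambda * W = 16.5 * 1.85 = 30.53

30.53


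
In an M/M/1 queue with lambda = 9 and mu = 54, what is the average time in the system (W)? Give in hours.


W = 1/(mu - lambda) = 1/(54 - 9) = 0.0222 hours

0.0222 hours


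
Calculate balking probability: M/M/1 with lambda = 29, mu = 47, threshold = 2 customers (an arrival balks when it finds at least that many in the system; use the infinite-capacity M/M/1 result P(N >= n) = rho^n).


P(N >= 2) = rho^2 = (29/47)^2 = 0.3807

0.3807


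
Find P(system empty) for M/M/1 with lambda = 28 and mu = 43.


P0 = 1 - rho = 1 - 28/43 = 0.3488

0.3488


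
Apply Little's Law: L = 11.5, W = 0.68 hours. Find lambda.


lambda = L / W = 11.5 / 0.68 = 16.91 per hour

16.91 per hour


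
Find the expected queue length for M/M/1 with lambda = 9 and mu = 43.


rho = 9/43; Lq = rho^2/(1-rho) = 0.06

0.06


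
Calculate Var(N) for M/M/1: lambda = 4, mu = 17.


rho = 4/17; Var(N) = rho/(1-rho)^2 = 0.4

0.4


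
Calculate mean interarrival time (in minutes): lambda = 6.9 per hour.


Mean interarrival time = 60/lambda = 60/6.9 = 8.7 minutes

8.7 minutes


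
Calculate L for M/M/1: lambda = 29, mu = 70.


rho = 29/70; L = rho/(1-rho) = 0.71

0.71


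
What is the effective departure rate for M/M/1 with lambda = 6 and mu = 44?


For a stable queue (lambda < mu), throughput = lambda = 6 per hour

6 per hour


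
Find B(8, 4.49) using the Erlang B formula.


B(N,A) = (A^N/N!) / sum(A^k/k!, k=0..N) with N=8, A=4.49 = 0.0479

0.0479


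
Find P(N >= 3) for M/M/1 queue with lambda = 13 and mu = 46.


P(N >= 3) = rho^3 = (13/46)^3 = 0.0226

0.0226


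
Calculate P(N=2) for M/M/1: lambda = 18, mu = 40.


rho = 18/40; P(n) = (1-rho)*rho^n = (1-18/40)*(18/40)^2 = 0.1114

0.1114


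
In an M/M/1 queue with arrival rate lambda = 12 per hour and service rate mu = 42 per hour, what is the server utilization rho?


rho = lambda/mu = 12/42 = 0.2857

0.2857


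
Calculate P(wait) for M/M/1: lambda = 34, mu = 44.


P(wait) = rho = lambda/mu = 34/44 = 0.7727

0.7727


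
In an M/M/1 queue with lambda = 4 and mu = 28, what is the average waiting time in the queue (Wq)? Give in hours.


rho = 4/28; Wq = rho/(mu - lambda) = 0.006 hours

0.006 hours


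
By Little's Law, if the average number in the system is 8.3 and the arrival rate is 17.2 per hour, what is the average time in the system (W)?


W = L / lambda = 8.3 / 17.2 = 0.4826 hours

0.4826 hours


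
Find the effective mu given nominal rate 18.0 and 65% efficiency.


Effective rate = mu * efficiency = 18.0 * 0.65 = 11.7 per hour

11.7 per hour


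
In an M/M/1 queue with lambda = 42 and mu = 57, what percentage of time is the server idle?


Idle fraction = (1 - rho) * 100 = (1 - 42/57) * 100 = 26.3%

26.3%


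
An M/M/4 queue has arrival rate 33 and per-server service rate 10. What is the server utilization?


rho = lambda/(c*mu) = 33/(4*10) = 0.825

0.825


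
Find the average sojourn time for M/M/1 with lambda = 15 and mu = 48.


W = 1/(mu - lambda) = 1/(48 - 15) = 0.0303 hours

0.0303 hours


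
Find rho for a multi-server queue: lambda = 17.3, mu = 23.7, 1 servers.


rho = lambda / (c * mu) = 17.3 / (1 * 23.7) = 0.73

0.73


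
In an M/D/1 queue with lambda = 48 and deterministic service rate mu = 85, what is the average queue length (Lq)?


M/D/1: Lq = rho^2 / (2*(1-rho)) where rho = 48/85; Lq = 0.37

0.37


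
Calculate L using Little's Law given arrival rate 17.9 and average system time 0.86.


L = lambda * W = 17.9 * 0.86 = 15.39

15.39


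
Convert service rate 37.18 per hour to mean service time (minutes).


Mean service time = 60/mu = 60/37.18 = 1.61 minutes

1.61 minutes


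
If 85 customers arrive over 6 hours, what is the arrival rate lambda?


lambda = total arrivals / time = 85 / 6 = 14.17 per hour

14.17 per hour


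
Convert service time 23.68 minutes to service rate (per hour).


mu = 60 / avg_service_time = 60 / 23.68 = 2.53 per hour

2.53 per hour


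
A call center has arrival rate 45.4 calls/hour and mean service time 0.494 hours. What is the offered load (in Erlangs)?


Offered load a = lambda * E[S] = 45.4 * 0.494 = 22.43 Erlangs

22.43 Erlangs


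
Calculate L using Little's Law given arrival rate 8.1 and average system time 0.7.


L = lambda * W = 8.1 * 0.7 = 5.67

5.67


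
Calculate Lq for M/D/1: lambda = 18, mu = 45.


M/D/1: Lq = rho^2 / (2*(1-rho)) where rho = 18/45; Lq = 0.13

0.13


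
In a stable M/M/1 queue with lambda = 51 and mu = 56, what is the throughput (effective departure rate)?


For a stable queue (lambda < mu), throughput = lambda = 51 per hour

51 per hour


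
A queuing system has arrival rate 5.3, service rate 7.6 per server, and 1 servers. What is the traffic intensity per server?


rho = lambda / (c * mu) = 5.3 / (1 * 7.6) = 0.6974

0.6974


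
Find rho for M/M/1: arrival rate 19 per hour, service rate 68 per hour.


rho = lambda/mu = 19/68 = 0.2794

0.2794


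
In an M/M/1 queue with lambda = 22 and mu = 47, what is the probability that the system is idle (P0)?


P0 = 1 - rho = 1 - 22/47 = 0.5319

0.5319


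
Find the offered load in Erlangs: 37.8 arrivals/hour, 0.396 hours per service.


Offered load a = lambda * E[S] = 37.8 * 0.396 = 14.97 Erlangs

14.97 Erlangs


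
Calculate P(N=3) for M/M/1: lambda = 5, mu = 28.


rho = 5/28; P(n) = (1-rho)*rho^n = (1-5/28)*(5/28)^3 = 0.0047

0.0047


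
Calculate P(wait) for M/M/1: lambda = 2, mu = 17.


P(wait) = rho = lambda/mu = 2/17 = 0.1176

0.1176


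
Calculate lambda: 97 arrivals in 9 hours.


lambda = total arrivals / time = 97 / 9 = 10.78 per hour

10.78 per hour


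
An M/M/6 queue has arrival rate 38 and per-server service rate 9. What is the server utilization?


rho = lambda/(c*mu) = 38/(6*9) = 0.7037

0.7037


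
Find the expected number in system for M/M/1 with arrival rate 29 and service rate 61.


rho = 29/61; L = rho/(1-rho) = 0.91

0.91


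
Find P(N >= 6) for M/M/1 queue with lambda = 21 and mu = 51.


P(N >= 6) = rho^6 = (21/51)^6 = 0.0049

0.0049


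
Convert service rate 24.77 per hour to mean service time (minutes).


Mean service time = 60/mu = 60/24.77 = 2.42 minutes

2.42 minutes


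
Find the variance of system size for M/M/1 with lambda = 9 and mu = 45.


rho = 9/45; Var(N) = rho/(1-rho)^2 = 0.31

0.31


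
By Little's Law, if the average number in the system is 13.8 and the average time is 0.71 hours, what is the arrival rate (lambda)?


lambda = L / W = 13.8 / 0.71 = 19.44 per hour

19.44 per hour


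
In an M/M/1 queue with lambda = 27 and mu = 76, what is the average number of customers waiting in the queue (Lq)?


rho = 27/76; Lq = rho^2/(1-rho) = 0.2

0.2


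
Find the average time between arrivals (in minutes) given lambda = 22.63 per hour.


Mean interarrival time = 60/lambda = 60/22.63 = 2.65 minutes

2.65 minutes


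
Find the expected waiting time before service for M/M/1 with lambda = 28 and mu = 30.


rho = 28/30; Wq = rho/(mu - lambda) = 0.4667 hours

0.4667 hours


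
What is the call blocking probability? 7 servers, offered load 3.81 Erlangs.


B(N,A) = (A^N/N!) / sum(A^k/k!, k=0..N) with N=7, A=3.81 = 0.0534

0.0534


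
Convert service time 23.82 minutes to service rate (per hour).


mu = 60 / avg_service_time = 60 / 23.82 = 2.52 per hour

2.52 per hour


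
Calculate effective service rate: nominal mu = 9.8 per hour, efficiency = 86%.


Effective rate = mu * efficiency = 9.8 * 0.86 = 8.43 per hour

8.43 per hour


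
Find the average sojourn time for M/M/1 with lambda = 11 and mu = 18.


W = 1/(mu - lambda) = 1/(18 - 11) = 0.1429 hours

0.1429 hours


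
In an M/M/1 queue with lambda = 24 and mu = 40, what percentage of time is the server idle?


Idle fraction = (1 - rho) * 100 = (1 - 24/40) * 100 = 40.0%

40.0%


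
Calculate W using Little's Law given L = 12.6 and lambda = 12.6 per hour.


W = L / lambda = 12.6 / 12.6 = 1.0 hours

1.0 hours


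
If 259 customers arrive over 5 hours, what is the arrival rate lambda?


lambda = total arrivals / time = 259 / 5 = 51.8 per hour

51.8 per hour


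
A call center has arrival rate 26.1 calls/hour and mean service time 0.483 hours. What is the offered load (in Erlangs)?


Offered load a = lambda * E[S] = 26.1 * 0.483 = 12.61 Erlangs

12.61 Erlangs


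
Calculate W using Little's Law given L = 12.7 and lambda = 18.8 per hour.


W = L / lambda = 12.7 / 18.8 = 0.6755 hours

0.6755 hours


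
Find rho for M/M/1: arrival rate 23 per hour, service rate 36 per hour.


rho = lambda/mu = 23/36 = 0.6389

0.6389


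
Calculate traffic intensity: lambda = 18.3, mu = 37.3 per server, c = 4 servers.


rho = lambda / (c * mu) = 18.3 / (4 * 37.3) = 0.1227

0.1227


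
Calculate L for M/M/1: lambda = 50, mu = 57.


rho = 50/57; L = rho/(1-rho) = 7.14

7.14


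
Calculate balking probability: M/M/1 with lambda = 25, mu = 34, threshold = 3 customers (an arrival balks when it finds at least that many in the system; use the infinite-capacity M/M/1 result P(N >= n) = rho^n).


P(N >= 3) = rho^3 = (25/34)^3 = 0.3975

0.3975


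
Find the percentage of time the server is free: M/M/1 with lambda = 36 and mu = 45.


Idle fraction = (1 - rho) * 100 = (1 - 36/45) * 100 = 20.0%

20.0%


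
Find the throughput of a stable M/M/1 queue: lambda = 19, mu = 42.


For a stable queue (lambda < mu), throughput = lambda = 19 per hour

19 per hour


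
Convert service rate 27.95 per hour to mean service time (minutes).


Mean service time = 60/mu = 60/27.95 = 2.15 minutes

2.15 minutes


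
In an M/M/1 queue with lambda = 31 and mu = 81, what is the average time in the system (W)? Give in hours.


W = 1/(mu - lambda) = 1/(81 - 31) = 0.02 hours

0.02 hours


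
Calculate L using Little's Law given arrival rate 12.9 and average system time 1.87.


L = lambda * W = 12.9 * 1.87 = 24.12

24.12


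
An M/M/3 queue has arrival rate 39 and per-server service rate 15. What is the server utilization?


rho = lambda/(c*mu) = 39/(3*15) = 0.8667

0.8667


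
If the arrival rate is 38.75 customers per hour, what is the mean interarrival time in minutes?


Mean interarrival time = 60/lambda = 60/38.75 = 1.55 minutes

1.55 minutes


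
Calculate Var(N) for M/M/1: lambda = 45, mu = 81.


rho = 45/81; Var(N) = rho/(1-rho)^2 = 2.81

2.81


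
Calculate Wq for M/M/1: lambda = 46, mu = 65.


rho = 46/65; Wq = rho/(mu - lambda) = 0.0372 hours

0.0372 hours


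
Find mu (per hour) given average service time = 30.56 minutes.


mu = 60 / avg_service_time = 60 / 30.56 = 1.96 per hour

1.96 per hour


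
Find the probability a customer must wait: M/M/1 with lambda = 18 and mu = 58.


P(wait) = rho = lambda/mu = 18/58 = 0.3103

0.3103


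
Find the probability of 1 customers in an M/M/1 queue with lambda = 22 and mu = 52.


rho = 22/52; P(n) = (1-rho)*rho^n = (1-22/52)*(22/52)^1 = 0.2441

0.2441


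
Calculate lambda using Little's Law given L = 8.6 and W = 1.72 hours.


lambda = L / W = 8.6 / 1.72 = 5.0 per hour

5.0 per hour


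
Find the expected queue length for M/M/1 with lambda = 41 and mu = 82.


rho = 41/82; Lq = rho^2/(1-rho) = 0.5

0.5


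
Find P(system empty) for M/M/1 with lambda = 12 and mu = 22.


P0 = 1 - rho = 1 - 12/22 = 0.4545

0.4545


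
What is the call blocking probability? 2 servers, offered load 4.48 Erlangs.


B(N,A) = (A^N/N!) / sum(A^k/k!, k=0..N) with N=2, A=4.48 = 0.6468

0.6468


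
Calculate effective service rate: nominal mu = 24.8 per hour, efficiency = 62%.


Effective rate = mu * efficiency = 24.8 * 0.62 = 15.38 per hour

15.38 per hour


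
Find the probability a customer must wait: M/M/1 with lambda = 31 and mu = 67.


P(wait) = rho = lambda/mu = 31/67 = 0.4627

0.4627


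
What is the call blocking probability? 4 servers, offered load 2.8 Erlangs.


B(N,A) = (A^N/N!) / sum(A^k/k!, k=0..N) with N=4, A=2.8 = 0.1837

0.1837


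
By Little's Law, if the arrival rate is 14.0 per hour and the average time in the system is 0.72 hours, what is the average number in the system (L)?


L = lambda * W = 14.0 * 0.72 = 10.08

10.08


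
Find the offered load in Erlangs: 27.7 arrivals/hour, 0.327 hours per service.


Offered load a = lambda * E[S] = 27.7 * 0.327 = 9.06 Erlangs

9.06 Erlangs


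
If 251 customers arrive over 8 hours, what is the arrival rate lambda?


lambda = total arrivals / time = 251 / 8 = 31.38 per hour

31.38 per hour


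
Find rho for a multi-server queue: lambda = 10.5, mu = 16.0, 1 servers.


rho = lambda / (c * mu) = 10.5 / (1 * 16.0) = 0.6563

0.6563


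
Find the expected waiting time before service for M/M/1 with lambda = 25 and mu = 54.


rho = 25/54; Wq = rho/(mu - lambda) = 0.016 hours

0.016 hours


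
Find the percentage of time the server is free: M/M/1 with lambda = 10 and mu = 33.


Idle fraction = (1 - rho) * 100 = (1 - 10/33) * 100 = 69.7%

69.7%


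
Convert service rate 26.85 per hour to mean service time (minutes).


Mean service time = 60/mu = 60/26.85 = 2.23 minutes

2.23 minutes


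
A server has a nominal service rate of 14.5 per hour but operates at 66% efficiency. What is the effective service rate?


Effective rate = mu * efficiency = 14.5 * 0.66 = 9.57 per hour

9.57 per hour


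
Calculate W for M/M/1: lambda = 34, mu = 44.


W = 1/(mu - lambda) = 1/(44 - 34) = 0.1 hours

0.1 hours


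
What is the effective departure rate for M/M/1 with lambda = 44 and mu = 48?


For a stable queue (lambda < mu), throughput = lambda = 44 per hour

44 per hour


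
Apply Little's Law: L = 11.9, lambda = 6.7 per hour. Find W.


W = L / lambda = 11.9 / 6.7 = 1.7761 hours

1.7761 hours


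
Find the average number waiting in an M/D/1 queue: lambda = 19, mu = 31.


M/D/1: Lq = rho^2 / (2*(1-rho)) where rho = 19/31; Lq = 0.49

0.49


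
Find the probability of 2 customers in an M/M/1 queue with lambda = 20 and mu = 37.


rho = 20/37; P(n) = (1-rho)*rho^n = (1-20/37)*(20/37)^2 = 0.1342

0.1342


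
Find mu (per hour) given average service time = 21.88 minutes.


mu = 60 / avg_service_time = 60 / 21.88 = 2.74 per hour

2.74 per hour


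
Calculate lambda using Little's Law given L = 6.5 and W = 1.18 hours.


lambda = L / W = 6.5 / 1.18 = 5.51 per hour

5.51 per hour


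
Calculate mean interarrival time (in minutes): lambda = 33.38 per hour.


Mean interarrival time = 60/lambda = 60/33.38 = 1.8 minutes

1.8 minutes


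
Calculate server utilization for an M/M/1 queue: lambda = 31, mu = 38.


rho = lambda/mu = 31/38 = 0.8158

0.8158


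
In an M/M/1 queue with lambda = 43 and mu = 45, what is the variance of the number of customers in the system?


rho = 43/45; Var(N) = rho/(1-rho)^2 = 483.75

483.75


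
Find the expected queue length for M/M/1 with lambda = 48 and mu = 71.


rho = 48/71; Lq = rho^2/(1-rho) = 1.41

1.41


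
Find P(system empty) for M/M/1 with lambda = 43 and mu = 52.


P0 = 1 - rho = 1 - 43/52 = 0.1731

0.1731


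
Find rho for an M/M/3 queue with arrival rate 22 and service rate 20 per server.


rho = lambda/(c*mu) = 22/(3*20) = 0.3667

0.3667


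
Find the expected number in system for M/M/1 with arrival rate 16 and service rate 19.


rho = 16/19; L = rho/(1-rho) = 5.33

5.33


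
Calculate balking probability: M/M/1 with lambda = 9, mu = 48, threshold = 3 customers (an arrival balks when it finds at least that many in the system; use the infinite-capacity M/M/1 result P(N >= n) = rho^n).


P(N >= 3) = rho^3 = (9/48)^3 = 0.0066

0.0066


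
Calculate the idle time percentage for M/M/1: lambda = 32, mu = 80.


Idle fraction = (1 - rho) * 100 = (1 - 32/80) * 100 = 60.0%

60.0%


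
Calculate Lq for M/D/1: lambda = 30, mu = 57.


M/D/1: Lq = rho^2 / (2*(1-rho)) where rho = 30/57; Lq = 0.29

0.29


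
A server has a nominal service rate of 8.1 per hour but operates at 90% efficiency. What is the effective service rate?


Effective rate = mu * efficiency = 8.1 * 0.9 = 7.29 per hour

7.29 per hour


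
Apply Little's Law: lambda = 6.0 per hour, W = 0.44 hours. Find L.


L = lambda * W = 6.0 * 0.44 = 2.64

2.64


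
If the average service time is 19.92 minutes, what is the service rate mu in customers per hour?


mu = 60 / avg_service_time = 60 / 19.92 = 3.01 per hour

3.01 per hour


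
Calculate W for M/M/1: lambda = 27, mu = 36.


W = 1/(mu - lambda) = 1/(36 - 27) = 0.1111 hours

0.1111 hours


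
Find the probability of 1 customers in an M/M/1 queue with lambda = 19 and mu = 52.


rho = 19/52; P(n) = (1-rho)*rho^n = (1-19/52)*(19/52)^1 = 0.2319

0.2319


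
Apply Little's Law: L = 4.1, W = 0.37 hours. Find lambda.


lambda = L / W = 4.1 / 0.37 = 11.08 per hour

11.08 per hour


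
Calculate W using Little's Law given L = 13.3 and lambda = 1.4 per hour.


W = L / lambda = 13.3 / 1.4 = 9.5 hours

9.5 hours


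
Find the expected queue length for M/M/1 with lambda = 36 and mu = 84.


rho = 36/84; Lq = rho^2/(1-rho) = 0.32

0.32


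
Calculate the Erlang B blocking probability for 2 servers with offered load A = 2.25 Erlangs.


B(N,A) = (A^N/N!) / sum(A^k/k!, k=0..N) with N=2, A=2.25 = 0.4378

0.4378


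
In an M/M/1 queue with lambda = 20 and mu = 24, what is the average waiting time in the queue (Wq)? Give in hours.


rho = 20/24; Wq = rho/(mu - lambda) = 0.2083 hours

0.2083 hours


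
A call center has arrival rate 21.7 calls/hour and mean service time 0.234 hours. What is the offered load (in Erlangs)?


Offered load a = lambda * E[S] = 21.7 * 0.234 = 5.08 Erlangs

5.08 Erlangs


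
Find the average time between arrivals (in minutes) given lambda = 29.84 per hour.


Mean interarrival time = 60/lambda = 60/29.84 = 2.01 minutes

2.01 minutes


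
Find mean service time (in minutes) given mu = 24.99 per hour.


Mean service time = 60/mu = 60/24.99 = 2.4 minutes

2.4 minutes


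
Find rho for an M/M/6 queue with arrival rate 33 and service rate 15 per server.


rho = lambda/(c*mu) = 33/(6*15) = 0.3667

0.3667


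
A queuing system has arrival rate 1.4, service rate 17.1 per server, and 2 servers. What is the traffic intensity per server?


rho = lambda / (c * mu) = 1.4 / (2 * 17.1) = 0.0409

0.0409


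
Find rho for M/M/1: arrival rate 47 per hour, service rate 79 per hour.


rho = lambda/mu = 47/79 = 0.5949

0.5949


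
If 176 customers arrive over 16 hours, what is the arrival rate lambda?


lambda = total arrivals / time = 176 / 16 = 11.0 per hour

11.0 per hour


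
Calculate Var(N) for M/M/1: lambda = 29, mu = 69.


rho = 29/69; Var(N) = rho/(1-rho)^2 = 1.25

1.25


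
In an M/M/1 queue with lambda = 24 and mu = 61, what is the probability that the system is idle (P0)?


P0 = 1 - rho = 1 - 24/61 = 0.6066

0.6066


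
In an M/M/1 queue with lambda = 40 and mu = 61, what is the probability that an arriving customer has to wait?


P(wait) = rho = lambda/mu = 40/61 = 0.6557

0.6557


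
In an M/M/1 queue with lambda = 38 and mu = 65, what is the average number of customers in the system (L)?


rho = 38/65; L = rho/(1-rho) = 1.41

1.41


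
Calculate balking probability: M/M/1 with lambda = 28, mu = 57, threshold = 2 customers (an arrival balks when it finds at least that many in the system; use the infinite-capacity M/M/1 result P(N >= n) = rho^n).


P(N >= 2) = rho^2 = (28/57)^2 = 0.2413

0.2413


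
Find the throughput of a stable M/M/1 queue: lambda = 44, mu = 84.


For a stable queue (lambda < mu), throughput = lambda = 44 per hour

44 per hour


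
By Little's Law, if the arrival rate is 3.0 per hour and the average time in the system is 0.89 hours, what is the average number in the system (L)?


L = lambda * W = 3.0 * 0.89 = 2.67

2.67


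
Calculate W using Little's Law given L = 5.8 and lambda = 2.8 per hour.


W = L / lambda = 5.8 / 2.8 = 2.0714 hours

2.0714 hours


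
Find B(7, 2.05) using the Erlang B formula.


B(N,A) = (A^N/N!) / sum(A^k/k!, k=0..N) with N=7, A=2.05 = 0.0039

0.0039


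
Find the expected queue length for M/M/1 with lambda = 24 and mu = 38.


rho = 24/38; Lq = rho^2/(1-rho) = 1.08

1.08


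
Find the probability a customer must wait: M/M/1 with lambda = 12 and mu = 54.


P(wait) = rho = lambda/mu = 12/54 = 0.2222

0.2222


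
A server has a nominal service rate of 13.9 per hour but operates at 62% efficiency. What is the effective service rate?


Effective rate = mu * efficiency = 13.9 * 0.62 = 8.62 per hour

8.62 per hour


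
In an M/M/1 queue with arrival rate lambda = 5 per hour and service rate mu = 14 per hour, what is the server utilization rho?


rho = lambda/mu = 5/14 = 0.3571

0.3571


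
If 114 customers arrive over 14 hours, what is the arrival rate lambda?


lambda = total arrivals / time = 114 / 14 = 8.14 per hour

8.14 per hour


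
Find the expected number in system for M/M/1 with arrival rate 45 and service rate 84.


rho = 45/84; L = rho/(1-rho) = 1.15

1.15


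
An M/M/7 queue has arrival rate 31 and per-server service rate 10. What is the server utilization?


rho = lambda/(c*mu) = 31/(7*10) = 0.4429

0.4429


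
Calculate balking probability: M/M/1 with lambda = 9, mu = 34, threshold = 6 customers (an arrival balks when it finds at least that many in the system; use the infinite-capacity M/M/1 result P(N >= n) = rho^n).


P(N >= 6) = rho^6 = (9/34)^6 = 0.0003

0.0003


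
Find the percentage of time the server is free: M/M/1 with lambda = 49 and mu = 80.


Idle fraction = (1 - rho) * 100 = (1 - 49/80) * 100 = 38.8%

38.8%


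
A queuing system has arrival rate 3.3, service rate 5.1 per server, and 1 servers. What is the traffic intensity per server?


rho = lambda / (c * mu) = 3.3 / (1 * 5.1) = 0.6471

0.6471


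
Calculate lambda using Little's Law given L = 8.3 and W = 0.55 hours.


lambda = L / W = 8.3 / 0.55 = 15.09 per hour

15.09 per hour


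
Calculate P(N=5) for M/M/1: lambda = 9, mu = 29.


rho = 9/29; P(n) = (1-rho)*rho^n = (1-9/29)*(9/29)^5 = 0.002

0.002


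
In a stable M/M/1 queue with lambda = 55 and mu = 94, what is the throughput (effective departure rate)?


For a stable queue (lambda < mu), throughput = lambda = 55 per hour

55 per hour


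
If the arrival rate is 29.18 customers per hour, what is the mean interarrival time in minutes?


Mean interarrival time = 60/lambda = 60/29.18 = 2.06 minutes

2.06 minutes


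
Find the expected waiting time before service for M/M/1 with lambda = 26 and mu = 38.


rho = 26/38; Wq = rho/(mu - lambda) = 0.057 hours

0.057 hours


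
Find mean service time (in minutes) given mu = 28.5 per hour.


Mean service time = 60/mu = 60/28.5 = 2.11 minutes

2.11 minutes


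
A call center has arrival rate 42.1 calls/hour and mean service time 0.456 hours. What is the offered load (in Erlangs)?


Offered load a = lambda * E[S] = 42.1 * 0.456 = 19.2 Erlangs

19.2 Erlangs


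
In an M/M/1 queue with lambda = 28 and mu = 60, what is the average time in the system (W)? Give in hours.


W = 1/(mu - lambda) = 1/(60 - 28) = 0.0313 hours

0.0313 hours


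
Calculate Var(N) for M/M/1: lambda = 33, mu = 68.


rho = 33/68; Var(N) = rho/(1-rho)^2 = 1.83

1.83


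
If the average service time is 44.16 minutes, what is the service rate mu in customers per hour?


mu = 60 / avg_service_time = 60 / 44.16 = 1.36 per hour

1.36 per hour


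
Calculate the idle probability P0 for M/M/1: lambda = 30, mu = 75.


P0 = 1 - rho = 1 - 30/75 = 0.6

0.6


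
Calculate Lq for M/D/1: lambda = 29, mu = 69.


M/D/1: Lq = rho^2 / (2*(1-rho)) where rho = 29/69; Lq = 0.15

0.15


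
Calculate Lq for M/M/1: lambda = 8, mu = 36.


rho = 8/36; Lq = rho^2/(1-rho) = 0.06

0.06


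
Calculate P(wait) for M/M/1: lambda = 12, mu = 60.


P(wait) = rho = lambda/mu = 12/60 = 0.2

0.2


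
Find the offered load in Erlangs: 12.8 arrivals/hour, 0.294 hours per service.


Offered load a = lambda * E[S] = 12.8 * 0.294 = 3.76 Erlangs

3.76 Erlangs


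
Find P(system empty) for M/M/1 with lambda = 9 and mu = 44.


P0 = 1 - rho = 1 - 9/44 = 0.7955

0.7955


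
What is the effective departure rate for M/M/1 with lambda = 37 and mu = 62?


For a stable queue (lambda < mu), throughput = lambda = 37 per hour

37 per hour


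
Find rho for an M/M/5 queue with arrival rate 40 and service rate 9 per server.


rho = lambda/(c*mu) = 40/(5*9) = 0.8889

0.8889


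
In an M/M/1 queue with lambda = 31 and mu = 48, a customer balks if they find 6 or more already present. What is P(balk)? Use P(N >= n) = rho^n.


P(N >= 6) = rho^6 = (31/48)^6 = 0.0726

0.0726


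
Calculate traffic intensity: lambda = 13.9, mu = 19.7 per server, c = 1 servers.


rho = lambda / (c * mu) = 13.9 / (1 * 19.7) = 0.7056

0.7056


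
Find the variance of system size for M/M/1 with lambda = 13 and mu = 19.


rho = 13/19; Var(N) = rho/(1-rho)^2 = 6.86

6.86


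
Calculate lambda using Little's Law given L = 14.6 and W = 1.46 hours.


lambda = L / W = 14.6 / 1.46 = 10.0 per hour

10.0 per hour


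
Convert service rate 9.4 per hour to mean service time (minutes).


Mean service time = 60/mu = 60/9.4 = 6.38 minutes

6.38 minutes


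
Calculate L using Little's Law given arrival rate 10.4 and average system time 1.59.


L = lambda * W = 10.4 * 1.59 = 16.54

16.54


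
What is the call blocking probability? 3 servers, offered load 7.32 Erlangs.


B(N,A) = (A^N/N!) / sum(A^k/k!, k=0..N) with N=3, A=7.32 = 0.6506

0.6506


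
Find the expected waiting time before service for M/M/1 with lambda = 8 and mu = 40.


rho = 8/40; Wq = rho/(mu - lambda) = 0.0063 hours

0.0063 hours


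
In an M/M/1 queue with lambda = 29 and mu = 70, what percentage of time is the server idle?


Idle fraction = (1 - rho) * 100 = (1 - 29/70) * 100 = 58.6%

58.6%


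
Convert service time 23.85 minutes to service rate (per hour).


mu = 60 / avg_service_time = 60 / 23.85 = 2.52 per hour

2.52 per hour


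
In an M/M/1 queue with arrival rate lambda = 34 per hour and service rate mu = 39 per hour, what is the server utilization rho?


rho = lambda/mu = 34/39 = 0.8718

0.8718


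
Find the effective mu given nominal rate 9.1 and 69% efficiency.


Effective rate = mu * efficiency = 9.1 * 0.69 = 6.28 per hour

6.28 per hour


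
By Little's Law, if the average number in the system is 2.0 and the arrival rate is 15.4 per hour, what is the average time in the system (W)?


W = L / lambda = 2.0 / 15.4 = 0.1299 hours

0.1299 hours


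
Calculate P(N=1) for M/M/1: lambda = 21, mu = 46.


rho = 21/46; P(n) = (1-rho)*rho^n = (1-21/46)*(21/46)^1 = 0.2481

0.2481


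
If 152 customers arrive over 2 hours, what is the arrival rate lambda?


lambda = total arrivals / time = 152 / 2 = 76.0 per hour

76.0 per hour


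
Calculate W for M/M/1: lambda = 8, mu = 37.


W = 1/(mu - lambda) = 1/(37 - 8) = 0.0345 hours

0.0345 hours


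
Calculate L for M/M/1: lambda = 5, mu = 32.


rho = 5/32; L = rho/(1-rho) = 0.19

0.19


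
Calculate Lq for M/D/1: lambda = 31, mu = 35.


M/D/1: Lq = rho^2 / (2*(1-rho)) where rho = 31/35; Lq = 3.43

3.43


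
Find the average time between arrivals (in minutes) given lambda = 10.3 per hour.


Mean interarrival time = 60/lambda = 60/10.3 = 5.83 minutes

5.83 minutes


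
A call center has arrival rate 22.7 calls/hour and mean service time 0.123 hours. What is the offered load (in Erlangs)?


Offered load a = lambda * E[S] = 22.7 * 0.123 = 2.79 Erlangs

2.79 Erlangs


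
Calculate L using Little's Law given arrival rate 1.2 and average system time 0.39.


L = lambda * W = 1.2 * 0.39 = 0.47

0.47


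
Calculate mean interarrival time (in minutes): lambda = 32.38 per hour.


Mean interarrival time = 60/lambda = 60/32.38 = 1.85 minutes

1.85 minutes


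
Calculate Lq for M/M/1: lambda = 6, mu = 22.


rho = 6/22; Lq = rho^2/(1-rho) = 0.1

0.1


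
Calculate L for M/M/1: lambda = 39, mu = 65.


rho = 39/65; L = rho/(1-rho) = 1.5

1.5


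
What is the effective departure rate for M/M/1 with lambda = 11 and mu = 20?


For a stable queue (lambda < mu), throughput = lambda = 11 per hour

11 per hour


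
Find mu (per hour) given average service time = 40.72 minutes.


mu = 60 / avg_service_time = 60 / 40.72 = 1.47 per hour

1.47 per hour


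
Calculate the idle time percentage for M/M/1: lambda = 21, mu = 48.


Idle fraction = (1 - rho) * 100 = (1 - 21/48) * 100 = 56.3%

56.3%


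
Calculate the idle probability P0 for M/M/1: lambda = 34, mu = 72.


P0 = 1 - rho = 1 - 34/72 = 0.5278

0.5278


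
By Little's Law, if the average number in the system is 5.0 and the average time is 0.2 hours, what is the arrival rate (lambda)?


lambda = L / W = 5.0 / 0.2 = 25.0 per hour

25.0 per hour


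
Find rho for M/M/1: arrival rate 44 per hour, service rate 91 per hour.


rho = lambda/mu = 44/91 = 0.4835

0.4835


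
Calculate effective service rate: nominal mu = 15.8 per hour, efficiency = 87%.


Effective rate = mu * efficiency = 15.8 * 0.87 = 13.75 per hour

13.75 per hour


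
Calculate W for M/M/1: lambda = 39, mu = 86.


W = 1/(mu - lambda) = 1/(86 - 39) = 0.0213 hours

0.0213 hours


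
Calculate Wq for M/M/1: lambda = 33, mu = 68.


rho = 33/68; Wq = rho/(mu - lambda) = 0.0139 hours

0.0139 hours


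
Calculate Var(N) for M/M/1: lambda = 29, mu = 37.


rho = 29/37; Var(N) = rho/(1-rho)^2 = 16.77

16.77


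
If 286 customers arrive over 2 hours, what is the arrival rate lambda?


lambda = total arrivals / time = 286 / 2 = 143.0 per hour

143.0 per hour


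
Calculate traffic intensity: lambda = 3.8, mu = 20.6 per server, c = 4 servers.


rho = lambda / (c * mu) = 3.8 / (4 * 20.6) = 0.0461

0.0461


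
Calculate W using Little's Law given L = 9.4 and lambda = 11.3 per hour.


W = L / lambda = 9.4 / 11.3 = 0.8319 hours

0.8319 hours


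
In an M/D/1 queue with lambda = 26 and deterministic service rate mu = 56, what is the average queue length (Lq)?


M/D/1: Lq = rho^2 / (2*(1-rho)) where rho = 26/56; Lq = 0.2

0.2


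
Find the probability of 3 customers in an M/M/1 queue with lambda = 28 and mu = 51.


rho = 28/51; P(n) = (1-rho)*rho^n = (1-28/51)*(28/51)^3 = 0.0746

0.0746


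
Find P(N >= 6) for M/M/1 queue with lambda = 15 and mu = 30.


P(N >= 6) = rho^6 = (15/30)^6 = 0.0156

0.0156


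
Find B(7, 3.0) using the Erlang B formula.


B(N,A) = (A^N/N!) / sum(A^k/k!, k=0..N) with N=7, A=3.0 = 0.0219

0.0219


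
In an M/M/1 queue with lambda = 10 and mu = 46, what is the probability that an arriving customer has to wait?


P(wait) = rho = lambda/mu = 10/46 = 0.2174

0.2174


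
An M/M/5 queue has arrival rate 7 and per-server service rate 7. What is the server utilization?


rho = lambda/(c*mu) = 7/(5*7) = 0.2

0.2


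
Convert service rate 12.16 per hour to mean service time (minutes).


Mean service time = 60/mu = 60/12.16 = 4.93 minutes

4.93 minutes


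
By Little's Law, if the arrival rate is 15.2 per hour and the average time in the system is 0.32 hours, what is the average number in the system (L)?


L = lambda * W = 15.2 * 0.32 = 4.86

4.86


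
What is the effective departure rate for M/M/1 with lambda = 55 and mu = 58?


For a stable queue (lambda < mu), throughput = lambda = 55 per hour

55 per hour


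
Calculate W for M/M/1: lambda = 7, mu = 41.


W = 1/(mu - lambda) = 1/(41 - 7) = 0.0294 hours

0.0294 hours


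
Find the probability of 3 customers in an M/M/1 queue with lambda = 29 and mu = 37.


rho = 29/37; P(n) = (1-rho)*rho^n = (1-29/37)*(29/37)^3 = 0.1041

0.1041


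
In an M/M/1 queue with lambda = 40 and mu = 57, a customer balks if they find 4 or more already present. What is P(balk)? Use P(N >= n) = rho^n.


P(N >= 4) = rho^4 = (40/57)^4 = 0.2425

0.2425


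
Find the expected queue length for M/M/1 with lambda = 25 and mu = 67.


rho = 25/67; Lq = rho^2/(1-rho) = 0.22

0.22


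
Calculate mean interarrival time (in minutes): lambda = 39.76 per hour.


Mean interarrival time = 60/lambda = 60/39.76 = 1.51 minutes

1.51 minutes


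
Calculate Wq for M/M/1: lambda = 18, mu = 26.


rho = 18/26; Wq = rho/(mu - lambda) = 0.0865 hours

0.0865 hours


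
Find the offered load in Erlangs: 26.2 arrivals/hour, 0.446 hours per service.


Offered load a = lambda * E[S] = 26.2 * 0.446 = 11.69 Erlangs

11.69 Erlangs


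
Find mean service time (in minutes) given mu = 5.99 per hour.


Mean service time = 60/mu = 60/5.99 = 10.02 minutes

10.02 minutes


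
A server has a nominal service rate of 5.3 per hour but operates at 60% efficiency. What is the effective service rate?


Effective rate = mu * efficiency = 5.3 * 0.6 = 3.18 per hour

3.18 per hour
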